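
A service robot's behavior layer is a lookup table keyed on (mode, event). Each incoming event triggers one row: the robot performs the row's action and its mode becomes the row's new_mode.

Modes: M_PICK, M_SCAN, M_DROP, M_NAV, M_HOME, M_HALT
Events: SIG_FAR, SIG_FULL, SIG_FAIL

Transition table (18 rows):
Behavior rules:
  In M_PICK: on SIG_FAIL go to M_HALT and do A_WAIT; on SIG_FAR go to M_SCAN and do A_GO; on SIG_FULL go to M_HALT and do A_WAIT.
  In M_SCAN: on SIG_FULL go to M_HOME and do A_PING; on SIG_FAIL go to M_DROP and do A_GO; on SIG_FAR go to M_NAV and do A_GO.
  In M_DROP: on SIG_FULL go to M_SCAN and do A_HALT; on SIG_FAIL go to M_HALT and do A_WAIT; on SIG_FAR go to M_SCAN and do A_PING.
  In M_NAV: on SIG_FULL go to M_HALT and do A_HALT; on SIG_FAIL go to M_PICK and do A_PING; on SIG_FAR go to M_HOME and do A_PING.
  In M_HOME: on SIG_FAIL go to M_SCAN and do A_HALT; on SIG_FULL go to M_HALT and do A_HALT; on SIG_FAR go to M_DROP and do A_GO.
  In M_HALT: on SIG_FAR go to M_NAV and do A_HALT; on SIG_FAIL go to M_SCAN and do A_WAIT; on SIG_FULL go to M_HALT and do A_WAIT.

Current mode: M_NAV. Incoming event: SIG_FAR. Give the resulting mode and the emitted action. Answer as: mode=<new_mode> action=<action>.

current mode = M_NAV; filter table to that mode:
  (M_NAV, SIG_FULL) → (M_HALT, A_HALT)
  (M_NAV, SIG_FAIL) → (M_PICK, A_PING)
  (M_NAV, SIG_FAR) → (M_HOME, A_PING)  ← event matches
event = SIG_FAR selects (M_HOME, A_PING)

mode=M_HOME action=A_PING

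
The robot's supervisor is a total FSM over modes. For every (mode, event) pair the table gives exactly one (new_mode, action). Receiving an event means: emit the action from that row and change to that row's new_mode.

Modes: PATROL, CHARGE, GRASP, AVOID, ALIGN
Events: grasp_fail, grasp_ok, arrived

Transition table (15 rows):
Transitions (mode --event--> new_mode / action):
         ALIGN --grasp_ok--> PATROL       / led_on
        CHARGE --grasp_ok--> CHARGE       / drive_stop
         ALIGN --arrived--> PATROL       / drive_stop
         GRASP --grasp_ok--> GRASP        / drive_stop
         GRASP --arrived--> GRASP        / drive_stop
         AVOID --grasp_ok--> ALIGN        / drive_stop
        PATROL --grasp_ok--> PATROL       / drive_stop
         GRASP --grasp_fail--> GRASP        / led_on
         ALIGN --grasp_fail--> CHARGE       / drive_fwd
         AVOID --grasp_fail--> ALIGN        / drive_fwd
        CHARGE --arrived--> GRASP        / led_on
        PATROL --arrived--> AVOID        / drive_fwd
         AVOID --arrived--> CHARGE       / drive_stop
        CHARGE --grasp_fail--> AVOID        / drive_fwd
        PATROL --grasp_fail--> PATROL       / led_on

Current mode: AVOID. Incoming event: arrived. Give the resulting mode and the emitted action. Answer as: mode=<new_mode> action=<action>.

mode=CHARGE action=drive_stop

current mode = AVOID; filter table to that mode:
  (AVOID, grasp_ok) → (ALIGN, drive_stop)
  (AVOID, grasp_fail) → (ALIGN, drive_fwd)
  (AVOID, arrived) → (CHARGE, drive_stop)  ← event matches
event = arrived selects (CHARGE, drive_stop)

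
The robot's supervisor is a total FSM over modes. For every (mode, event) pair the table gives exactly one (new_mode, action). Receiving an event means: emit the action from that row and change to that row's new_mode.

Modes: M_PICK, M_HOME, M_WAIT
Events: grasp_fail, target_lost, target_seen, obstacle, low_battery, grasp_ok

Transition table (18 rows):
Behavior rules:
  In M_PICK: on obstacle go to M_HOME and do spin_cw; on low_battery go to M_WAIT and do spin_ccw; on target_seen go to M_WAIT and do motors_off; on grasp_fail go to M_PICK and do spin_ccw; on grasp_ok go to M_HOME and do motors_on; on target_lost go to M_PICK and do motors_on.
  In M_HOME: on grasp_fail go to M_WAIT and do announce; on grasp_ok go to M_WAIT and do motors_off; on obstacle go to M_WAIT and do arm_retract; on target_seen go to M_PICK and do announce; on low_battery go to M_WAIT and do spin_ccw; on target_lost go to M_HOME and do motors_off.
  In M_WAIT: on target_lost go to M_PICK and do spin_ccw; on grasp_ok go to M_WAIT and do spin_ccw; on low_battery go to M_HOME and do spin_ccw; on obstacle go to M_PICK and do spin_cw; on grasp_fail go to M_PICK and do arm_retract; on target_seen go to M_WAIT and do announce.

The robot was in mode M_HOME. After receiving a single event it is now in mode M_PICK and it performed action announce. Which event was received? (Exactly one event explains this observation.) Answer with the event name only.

target_seen

try grasp_fail: (M_HOME, grasp_fail) → (M_WAIT, announce)
try target_lost: (M_HOME, target_lost) → (M_HOME, motors_off)
try target_seen: (M_HOME, target_seen) → (M_PICK, announce)  ← matches
try obstacle: (M_HOME, obstacle) → (M_WAIT, arm_retract)
try low_battery: (M_HOME, low_battery) → (M_WAIT, spin_ccw)
try grasp_ok: (M_HOME, grasp_ok) → (M_WAIT, motors_off)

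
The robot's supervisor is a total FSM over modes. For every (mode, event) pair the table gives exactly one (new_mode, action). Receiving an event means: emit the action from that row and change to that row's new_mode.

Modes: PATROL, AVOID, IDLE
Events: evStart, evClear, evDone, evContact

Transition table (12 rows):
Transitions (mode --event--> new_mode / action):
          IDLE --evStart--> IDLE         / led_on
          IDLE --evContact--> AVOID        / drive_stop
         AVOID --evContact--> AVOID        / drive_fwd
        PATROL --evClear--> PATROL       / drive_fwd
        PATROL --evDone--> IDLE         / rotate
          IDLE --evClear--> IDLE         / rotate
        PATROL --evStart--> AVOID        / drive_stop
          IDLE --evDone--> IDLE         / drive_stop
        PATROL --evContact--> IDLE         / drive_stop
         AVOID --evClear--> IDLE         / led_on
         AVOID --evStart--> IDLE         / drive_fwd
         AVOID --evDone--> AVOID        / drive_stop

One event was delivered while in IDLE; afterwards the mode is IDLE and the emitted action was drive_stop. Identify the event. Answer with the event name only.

try evStart: (IDLE, evStart) → (IDLE, led_on)
try evClear: (IDLE, evClear) → (IDLE, rotate)
try evDone: (IDLE, evDone) → (IDLE, drive_stop)  ← matches
try evContact: (IDLE, evContact) → (AVOID, drive_stop)

evDone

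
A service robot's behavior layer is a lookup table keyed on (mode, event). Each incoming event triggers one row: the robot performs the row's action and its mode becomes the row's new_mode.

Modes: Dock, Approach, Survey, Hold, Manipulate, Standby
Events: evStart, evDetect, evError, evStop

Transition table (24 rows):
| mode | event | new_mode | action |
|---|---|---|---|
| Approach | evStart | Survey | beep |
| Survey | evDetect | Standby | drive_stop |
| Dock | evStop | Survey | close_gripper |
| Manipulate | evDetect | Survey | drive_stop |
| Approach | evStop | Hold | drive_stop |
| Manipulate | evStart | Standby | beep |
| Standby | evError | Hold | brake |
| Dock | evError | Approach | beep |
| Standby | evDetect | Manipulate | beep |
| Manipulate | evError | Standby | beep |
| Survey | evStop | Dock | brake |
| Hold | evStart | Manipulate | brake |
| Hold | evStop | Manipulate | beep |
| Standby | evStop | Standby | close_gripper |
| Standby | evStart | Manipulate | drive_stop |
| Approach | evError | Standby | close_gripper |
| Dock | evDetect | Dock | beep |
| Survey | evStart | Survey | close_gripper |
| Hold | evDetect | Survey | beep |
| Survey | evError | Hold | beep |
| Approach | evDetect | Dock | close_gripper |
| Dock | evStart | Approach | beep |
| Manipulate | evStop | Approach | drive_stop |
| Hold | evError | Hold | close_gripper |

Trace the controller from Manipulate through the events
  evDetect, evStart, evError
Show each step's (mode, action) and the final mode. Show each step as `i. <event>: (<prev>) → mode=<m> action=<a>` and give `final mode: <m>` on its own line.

1. evDetect: (Manipulate) → mode=Survey action=drive_stop
2. evStart: (Survey) → mode=Survey action=close_gripper
3. evError: (Survey) → mode=Hold action=beep

final mode: Hold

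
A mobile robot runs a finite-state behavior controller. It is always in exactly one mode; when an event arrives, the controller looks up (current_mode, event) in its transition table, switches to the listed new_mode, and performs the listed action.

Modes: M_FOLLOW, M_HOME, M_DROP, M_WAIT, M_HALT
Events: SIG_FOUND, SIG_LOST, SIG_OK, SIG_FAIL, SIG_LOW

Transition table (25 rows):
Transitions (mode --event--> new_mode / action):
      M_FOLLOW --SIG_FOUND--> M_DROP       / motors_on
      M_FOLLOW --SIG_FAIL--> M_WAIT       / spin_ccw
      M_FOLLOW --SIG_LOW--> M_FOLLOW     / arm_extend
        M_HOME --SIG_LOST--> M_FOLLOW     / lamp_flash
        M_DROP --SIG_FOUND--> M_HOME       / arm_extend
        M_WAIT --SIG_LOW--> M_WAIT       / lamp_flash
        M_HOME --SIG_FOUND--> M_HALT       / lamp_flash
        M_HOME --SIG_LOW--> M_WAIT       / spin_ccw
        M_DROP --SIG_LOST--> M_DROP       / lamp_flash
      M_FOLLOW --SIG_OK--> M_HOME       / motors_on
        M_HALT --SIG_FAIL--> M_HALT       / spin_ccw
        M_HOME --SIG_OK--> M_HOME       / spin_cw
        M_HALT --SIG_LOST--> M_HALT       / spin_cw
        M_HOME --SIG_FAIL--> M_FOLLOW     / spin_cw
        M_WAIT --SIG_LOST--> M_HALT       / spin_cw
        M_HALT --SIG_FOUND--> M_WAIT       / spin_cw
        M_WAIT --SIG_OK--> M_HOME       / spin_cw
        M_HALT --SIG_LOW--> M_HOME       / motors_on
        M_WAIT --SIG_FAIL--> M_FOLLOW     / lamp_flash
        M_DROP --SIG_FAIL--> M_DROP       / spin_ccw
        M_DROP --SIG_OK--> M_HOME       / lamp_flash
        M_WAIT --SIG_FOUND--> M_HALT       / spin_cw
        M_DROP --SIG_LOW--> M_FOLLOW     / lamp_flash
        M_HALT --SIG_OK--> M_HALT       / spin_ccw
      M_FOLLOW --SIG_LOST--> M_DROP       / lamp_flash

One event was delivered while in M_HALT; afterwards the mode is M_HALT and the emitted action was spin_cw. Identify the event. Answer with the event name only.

SIG_LOST

try SIG_FOUND: (M_HALT, SIG_FOUND) → (M_WAIT, spin_cw)
try SIG_LOST: (M_HALT, SIG_LOST) → (M_HALT, spin_cw)  ← matches
try SIG_OK: (M_HALT, SIG_OK) → (M_HALT, spin_ccw)
try SIG_FAIL: (M_HALT, SIG_FAIL) → (M_HALT, spin_ccw)
try SIG_LOW: (M_HALT, SIG_LOW) → (M_HOME, motors_on)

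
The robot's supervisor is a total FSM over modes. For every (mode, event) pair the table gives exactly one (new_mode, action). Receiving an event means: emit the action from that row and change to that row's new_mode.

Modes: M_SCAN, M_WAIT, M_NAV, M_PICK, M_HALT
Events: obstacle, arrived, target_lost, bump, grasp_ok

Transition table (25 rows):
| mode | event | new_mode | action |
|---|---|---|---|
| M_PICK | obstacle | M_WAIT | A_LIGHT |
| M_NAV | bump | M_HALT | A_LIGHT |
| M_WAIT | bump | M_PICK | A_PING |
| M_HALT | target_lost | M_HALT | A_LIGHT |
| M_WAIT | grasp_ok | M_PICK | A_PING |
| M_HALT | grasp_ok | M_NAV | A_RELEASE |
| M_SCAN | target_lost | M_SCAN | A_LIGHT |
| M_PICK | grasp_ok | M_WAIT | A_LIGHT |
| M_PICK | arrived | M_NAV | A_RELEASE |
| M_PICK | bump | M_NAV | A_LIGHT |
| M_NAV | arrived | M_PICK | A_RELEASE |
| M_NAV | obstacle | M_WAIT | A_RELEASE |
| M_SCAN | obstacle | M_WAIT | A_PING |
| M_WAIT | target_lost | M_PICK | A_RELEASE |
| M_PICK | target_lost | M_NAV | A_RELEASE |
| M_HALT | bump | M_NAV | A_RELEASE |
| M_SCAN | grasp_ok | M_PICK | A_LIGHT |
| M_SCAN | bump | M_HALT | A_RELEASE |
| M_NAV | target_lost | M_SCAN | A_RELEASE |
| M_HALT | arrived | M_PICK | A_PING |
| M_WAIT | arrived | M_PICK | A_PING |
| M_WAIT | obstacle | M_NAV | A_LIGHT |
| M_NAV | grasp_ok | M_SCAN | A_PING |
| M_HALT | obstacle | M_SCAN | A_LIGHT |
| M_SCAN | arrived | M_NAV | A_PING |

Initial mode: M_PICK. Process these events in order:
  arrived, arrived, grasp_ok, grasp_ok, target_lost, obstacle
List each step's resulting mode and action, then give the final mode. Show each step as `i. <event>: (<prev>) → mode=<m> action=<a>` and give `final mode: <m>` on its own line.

final mode: M_WAIT

1. arrived: (M_PICK) → mode=M_NAV action=A_RELEASE
2. arrived: (M_NAV) → mode=M_PICK action=A_RELEASE
3. grasp_ok: (M_PICK) → mode=M_WAIT action=A_LIGHT
4. grasp_ok: (M_WAIT) → mode=M_PICK action=A_PING
5. target_lost: (M_PICK) → mode=M_NAV action=A_RELEASE
6. obstacle: (M_NAV) → mode=M_WAIT action=A_RELEASE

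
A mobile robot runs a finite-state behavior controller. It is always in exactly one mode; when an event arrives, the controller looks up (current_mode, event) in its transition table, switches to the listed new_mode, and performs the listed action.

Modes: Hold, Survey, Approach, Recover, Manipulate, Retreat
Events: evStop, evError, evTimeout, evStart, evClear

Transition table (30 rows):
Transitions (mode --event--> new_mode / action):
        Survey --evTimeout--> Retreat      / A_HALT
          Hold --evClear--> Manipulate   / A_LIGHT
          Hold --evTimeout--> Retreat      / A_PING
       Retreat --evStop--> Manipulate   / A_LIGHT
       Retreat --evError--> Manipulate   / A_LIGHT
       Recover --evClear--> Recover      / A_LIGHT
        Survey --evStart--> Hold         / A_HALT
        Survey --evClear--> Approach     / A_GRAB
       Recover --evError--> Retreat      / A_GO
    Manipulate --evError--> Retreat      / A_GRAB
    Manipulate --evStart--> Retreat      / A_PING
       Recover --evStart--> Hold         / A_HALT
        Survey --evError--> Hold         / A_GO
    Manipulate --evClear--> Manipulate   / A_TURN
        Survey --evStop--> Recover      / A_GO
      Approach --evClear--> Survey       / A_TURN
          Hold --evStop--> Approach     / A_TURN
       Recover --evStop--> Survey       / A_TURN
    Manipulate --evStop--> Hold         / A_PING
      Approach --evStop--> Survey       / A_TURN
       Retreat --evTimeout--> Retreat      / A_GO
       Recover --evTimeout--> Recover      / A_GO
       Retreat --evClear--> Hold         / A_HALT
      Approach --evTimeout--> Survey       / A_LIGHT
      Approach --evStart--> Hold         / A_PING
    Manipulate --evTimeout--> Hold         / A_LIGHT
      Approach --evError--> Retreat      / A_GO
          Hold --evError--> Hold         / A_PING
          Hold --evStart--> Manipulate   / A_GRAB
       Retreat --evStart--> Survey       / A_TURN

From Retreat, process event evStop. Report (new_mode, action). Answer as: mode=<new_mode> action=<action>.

current mode = Retreat; filter table to that mode:
  (Retreat, evStop) → (Manipulate, A_LIGHT)  ← event matches
  (Retreat, evError) → (Manipulate, A_LIGHT)
  (Retreat, evTimeout) → (Retreat, A_GO)
  (Retreat, evClear) → (Hold, A_HALT)
  (Retreat, evStart) → (Survey, A_TURN)
event = evStop selects (Manipulate, A_LIGHT)

mode=Manipulate action=A_LIGHT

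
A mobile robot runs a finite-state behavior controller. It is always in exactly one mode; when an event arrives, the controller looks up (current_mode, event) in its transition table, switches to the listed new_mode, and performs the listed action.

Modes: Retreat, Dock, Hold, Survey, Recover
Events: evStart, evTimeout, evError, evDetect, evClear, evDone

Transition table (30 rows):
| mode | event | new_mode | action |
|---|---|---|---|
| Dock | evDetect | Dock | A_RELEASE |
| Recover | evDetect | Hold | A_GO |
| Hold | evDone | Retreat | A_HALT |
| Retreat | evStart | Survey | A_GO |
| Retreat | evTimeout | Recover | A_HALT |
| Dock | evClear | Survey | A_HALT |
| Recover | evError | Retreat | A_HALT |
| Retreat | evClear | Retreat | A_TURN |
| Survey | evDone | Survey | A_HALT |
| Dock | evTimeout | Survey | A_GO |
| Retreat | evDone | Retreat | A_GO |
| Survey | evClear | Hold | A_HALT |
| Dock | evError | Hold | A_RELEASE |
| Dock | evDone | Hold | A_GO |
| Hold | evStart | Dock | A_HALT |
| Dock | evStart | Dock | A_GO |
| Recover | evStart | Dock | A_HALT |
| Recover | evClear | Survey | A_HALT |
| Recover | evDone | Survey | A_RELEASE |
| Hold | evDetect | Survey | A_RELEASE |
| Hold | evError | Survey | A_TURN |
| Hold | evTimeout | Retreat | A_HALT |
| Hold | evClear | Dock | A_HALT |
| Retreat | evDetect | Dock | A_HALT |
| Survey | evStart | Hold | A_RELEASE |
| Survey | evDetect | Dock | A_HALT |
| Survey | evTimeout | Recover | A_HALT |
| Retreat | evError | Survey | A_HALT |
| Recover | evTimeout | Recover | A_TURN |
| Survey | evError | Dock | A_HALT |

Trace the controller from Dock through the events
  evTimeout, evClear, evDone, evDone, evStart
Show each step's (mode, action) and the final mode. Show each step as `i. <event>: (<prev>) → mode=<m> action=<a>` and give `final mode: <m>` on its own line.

1. evTimeout: (Dock) → mode=Survey action=A_GO
2. evClear: (Survey) → mode=Hold action=A_HALT
3. evDone: (Hold) → mode=Retreat action=A_HALT
4. evDone: (Retreat) → mode=Retreat action=A_GO
5. evStart: (Retreat) → mode=Survey action=A_GO

final mode: Survey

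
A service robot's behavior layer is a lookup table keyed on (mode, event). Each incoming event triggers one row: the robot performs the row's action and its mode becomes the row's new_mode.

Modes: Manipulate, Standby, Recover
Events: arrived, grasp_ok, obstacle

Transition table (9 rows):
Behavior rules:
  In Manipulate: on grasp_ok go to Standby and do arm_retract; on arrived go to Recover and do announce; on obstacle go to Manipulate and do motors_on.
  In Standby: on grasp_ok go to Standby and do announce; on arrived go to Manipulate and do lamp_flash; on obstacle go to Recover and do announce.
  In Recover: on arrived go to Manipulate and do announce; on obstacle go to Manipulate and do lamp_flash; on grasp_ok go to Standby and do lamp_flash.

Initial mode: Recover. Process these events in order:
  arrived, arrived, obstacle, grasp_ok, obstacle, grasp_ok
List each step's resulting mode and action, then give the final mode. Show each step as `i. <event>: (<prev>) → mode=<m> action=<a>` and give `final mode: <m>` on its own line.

final mode: Standby

1. arrived: (Recover) → mode=Manipulate action=announce
2. arrived: (Manipulate) → mode=Recover action=announce
3. obstacle: (Recover) → mode=Manipulate action=lamp_flash
4. grasp_ok: (Manipulate) → mode=Standby action=arm_retract
5. obstacle: (Standby) → mode=Recover action=announce
6. grasp_ok: (Recover) → mode=Standby action=lamp_flash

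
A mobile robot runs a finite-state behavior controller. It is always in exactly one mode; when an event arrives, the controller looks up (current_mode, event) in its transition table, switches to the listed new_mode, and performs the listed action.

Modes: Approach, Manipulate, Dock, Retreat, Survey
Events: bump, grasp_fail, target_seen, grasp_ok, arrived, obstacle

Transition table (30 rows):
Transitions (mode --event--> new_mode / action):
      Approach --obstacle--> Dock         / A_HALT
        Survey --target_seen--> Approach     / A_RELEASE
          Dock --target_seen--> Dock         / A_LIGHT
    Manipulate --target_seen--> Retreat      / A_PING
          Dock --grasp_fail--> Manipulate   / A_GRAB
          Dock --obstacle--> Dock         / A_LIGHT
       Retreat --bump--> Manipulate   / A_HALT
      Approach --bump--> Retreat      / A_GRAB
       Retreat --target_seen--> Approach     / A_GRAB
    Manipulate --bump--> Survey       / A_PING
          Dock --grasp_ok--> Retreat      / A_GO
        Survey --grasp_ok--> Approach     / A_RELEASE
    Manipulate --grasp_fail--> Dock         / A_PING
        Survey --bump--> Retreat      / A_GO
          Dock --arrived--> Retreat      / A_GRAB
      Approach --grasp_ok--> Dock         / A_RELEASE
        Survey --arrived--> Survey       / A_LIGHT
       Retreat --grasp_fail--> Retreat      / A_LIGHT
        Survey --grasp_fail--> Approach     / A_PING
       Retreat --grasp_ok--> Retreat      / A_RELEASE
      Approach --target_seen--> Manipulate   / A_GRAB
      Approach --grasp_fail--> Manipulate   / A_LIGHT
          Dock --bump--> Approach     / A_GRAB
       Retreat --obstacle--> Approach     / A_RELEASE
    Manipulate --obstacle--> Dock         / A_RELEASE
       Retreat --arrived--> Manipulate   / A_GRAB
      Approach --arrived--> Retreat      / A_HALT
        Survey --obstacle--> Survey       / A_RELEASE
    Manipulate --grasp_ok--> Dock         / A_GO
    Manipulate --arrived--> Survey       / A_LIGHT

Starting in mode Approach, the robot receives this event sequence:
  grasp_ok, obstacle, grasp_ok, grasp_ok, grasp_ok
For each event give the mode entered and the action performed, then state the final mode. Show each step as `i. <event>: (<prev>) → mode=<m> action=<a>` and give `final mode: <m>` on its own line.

1. grasp_ok: (Approach) → mode=Dock action=A_RELEASE
2. obstacle: (Dock) → mode=Dock action=A_LIGHT
3. grasp_ok: (Dock) → mode=Retreat action=A_GO
4. grasp_ok: (Retreat) → mode=Retreat action=A_RELEASE
5. grasp_ok: (Retreat) → mode=Retreat action=A_RELEASE

final mode: Retreat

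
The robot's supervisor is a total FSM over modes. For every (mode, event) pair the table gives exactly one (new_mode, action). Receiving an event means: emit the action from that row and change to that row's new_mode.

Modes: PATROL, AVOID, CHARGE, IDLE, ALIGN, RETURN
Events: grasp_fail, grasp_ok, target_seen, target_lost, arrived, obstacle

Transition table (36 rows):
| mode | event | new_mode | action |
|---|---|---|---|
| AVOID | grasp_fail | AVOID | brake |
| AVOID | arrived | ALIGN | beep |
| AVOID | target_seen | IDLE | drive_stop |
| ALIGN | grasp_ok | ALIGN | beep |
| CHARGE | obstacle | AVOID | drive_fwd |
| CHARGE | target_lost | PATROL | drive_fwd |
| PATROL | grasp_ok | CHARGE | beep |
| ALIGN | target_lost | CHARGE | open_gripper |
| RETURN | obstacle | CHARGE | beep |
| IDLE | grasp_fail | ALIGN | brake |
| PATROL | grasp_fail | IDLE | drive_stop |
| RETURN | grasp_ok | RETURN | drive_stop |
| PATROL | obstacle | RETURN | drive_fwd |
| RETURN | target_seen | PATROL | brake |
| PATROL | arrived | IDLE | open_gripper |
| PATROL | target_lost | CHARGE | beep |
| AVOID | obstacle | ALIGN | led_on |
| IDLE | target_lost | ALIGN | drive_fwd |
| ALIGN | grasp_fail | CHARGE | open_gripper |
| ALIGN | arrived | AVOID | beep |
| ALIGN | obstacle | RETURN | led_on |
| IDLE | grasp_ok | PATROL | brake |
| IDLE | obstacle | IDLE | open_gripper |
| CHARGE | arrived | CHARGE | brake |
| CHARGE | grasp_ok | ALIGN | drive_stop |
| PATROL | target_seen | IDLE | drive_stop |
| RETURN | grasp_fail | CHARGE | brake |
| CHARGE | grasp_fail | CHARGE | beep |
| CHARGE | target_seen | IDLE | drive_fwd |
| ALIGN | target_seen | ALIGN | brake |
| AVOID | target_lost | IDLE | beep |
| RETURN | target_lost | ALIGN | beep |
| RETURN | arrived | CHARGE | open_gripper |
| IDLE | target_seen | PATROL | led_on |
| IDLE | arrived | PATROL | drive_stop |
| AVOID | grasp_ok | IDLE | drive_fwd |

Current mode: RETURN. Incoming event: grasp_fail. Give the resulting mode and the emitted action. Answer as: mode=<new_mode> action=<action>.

current mode = RETURN; filter table to that mode:
  (RETURN, obstacle) → (CHARGE, beep)
  (RETURN, grasp_ok) → (RETURN, drive_stop)
  (RETURN, target_seen) → (PATROL, brake)
  (RETURN, grasp_fail) → (CHARGE, brake)  ← event matches
  (RETURN, target_lost) → (ALIGN, beep)
  (RETURN, arrived) → (CHARGE, open_gripper)
event = grasp_fail selects (CHARGE, brake)

mode=CHARGE action=brake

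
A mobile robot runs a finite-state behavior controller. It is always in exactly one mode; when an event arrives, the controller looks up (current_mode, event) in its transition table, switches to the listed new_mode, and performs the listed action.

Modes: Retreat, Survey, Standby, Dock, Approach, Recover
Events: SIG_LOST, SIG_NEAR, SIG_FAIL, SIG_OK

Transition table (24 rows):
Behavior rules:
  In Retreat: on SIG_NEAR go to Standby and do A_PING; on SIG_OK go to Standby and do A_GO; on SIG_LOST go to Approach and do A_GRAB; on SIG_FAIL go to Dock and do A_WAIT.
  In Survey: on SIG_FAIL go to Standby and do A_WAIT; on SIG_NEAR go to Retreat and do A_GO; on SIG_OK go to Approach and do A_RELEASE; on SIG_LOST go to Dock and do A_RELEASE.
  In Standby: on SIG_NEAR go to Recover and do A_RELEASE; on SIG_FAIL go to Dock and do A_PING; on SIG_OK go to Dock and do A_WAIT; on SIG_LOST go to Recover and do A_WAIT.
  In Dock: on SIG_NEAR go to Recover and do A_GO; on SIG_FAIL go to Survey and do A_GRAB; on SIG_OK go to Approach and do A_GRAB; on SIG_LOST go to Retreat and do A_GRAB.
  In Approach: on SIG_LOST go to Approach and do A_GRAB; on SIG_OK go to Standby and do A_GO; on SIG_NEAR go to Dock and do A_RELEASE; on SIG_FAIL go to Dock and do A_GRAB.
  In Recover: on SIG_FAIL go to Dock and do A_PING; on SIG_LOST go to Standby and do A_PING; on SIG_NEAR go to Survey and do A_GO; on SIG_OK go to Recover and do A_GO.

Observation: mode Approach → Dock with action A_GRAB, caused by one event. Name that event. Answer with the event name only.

SIG_FAIL

try SIG_LOST: (Approach, SIG_LOST) → (Approach, A_GRAB)
try SIG_NEAR: (Approach, SIG_NEAR) → (Dock, A_RELEASE)
try SIG_FAIL: (Approach, SIG_FAIL) → (Dock, A_GRAB)  ← matches
try SIG_OK: (Approach, SIG_OK) → (Standby, A_GO)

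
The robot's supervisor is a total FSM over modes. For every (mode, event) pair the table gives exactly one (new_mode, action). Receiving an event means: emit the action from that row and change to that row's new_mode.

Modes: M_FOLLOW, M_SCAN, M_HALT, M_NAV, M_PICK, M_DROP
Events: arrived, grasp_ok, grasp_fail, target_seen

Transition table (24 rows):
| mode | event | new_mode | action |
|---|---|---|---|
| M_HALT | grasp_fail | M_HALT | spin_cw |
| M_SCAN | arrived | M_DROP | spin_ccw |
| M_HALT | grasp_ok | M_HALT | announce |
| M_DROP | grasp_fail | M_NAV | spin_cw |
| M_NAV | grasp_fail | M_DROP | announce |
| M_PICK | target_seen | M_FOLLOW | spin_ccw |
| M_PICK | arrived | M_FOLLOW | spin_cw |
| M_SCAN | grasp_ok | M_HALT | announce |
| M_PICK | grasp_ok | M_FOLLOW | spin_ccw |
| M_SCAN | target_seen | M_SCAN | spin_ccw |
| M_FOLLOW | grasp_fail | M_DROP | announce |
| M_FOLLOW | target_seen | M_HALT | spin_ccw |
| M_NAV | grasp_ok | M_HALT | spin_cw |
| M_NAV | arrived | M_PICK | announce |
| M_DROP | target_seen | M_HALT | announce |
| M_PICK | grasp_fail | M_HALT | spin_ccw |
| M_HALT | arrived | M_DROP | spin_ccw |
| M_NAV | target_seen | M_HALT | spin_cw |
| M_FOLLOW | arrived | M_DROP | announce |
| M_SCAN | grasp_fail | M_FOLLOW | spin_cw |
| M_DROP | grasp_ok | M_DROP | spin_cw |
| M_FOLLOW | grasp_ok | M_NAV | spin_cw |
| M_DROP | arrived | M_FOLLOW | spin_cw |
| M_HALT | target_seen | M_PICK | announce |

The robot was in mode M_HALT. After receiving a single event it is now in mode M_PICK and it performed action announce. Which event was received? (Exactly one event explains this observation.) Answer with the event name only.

try arrived: (M_HALT, arrived) → (M_DROP, spin_ccw)
try grasp_ok: (M_HALT, grasp_ok) → (M_HALT, announce)
try grasp_fail: (M_HALT, grasp_fail) → (M_HALT, spin_cw)
try target_seen: (M_HALT, target_seen) → (M_PICK, announce)  ← matches

target_seen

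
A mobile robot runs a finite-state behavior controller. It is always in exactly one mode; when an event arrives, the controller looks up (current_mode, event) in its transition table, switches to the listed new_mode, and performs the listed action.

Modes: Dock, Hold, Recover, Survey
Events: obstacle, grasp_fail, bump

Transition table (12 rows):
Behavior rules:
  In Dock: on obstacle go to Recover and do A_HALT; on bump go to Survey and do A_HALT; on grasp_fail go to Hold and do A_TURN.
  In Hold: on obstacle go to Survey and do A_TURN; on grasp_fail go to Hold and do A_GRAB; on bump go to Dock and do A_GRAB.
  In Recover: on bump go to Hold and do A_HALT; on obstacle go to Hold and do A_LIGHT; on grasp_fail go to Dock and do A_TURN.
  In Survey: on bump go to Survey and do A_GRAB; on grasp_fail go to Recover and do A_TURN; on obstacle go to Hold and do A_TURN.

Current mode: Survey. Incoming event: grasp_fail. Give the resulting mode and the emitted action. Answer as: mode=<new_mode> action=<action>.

mode=Recover action=A_TURN

current mode = Survey; filter table to that mode:
  (Survey, bump) → (Survey, A_GRAB)
  (Survey, grasp_fail) → (Recover, A_TURN)  ← event matches
  (Survey, obstacle) → (Hold, A_TURN)
event = grasp_fail selects (Recover, A_TURN)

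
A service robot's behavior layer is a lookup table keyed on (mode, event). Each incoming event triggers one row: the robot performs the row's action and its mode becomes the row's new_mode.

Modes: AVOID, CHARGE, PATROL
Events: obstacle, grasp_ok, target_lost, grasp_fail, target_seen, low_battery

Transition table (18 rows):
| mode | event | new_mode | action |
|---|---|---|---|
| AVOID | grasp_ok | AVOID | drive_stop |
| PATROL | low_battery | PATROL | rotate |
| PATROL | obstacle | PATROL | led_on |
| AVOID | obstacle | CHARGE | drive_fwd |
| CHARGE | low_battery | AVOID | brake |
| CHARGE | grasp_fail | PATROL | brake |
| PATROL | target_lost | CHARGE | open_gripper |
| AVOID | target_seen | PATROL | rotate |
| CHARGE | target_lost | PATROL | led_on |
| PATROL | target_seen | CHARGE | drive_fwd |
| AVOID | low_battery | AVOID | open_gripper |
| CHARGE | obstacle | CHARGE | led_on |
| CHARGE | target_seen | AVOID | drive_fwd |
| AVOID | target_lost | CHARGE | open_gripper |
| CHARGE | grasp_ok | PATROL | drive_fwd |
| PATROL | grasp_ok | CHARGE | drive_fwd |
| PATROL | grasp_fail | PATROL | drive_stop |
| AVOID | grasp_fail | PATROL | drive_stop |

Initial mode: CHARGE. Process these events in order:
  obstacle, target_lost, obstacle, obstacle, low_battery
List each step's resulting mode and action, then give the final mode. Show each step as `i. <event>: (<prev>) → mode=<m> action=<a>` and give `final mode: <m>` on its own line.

1. obstacle: (CHARGE) → mode=CHARGE action=led_on
2. target_lost: (CHARGE) → mode=PATROL action=led_on
3. obstacle: (PATROL) → mode=PATROL action=led_on
4. obstacle: (PATROL) → mode=PATROL action=led_on
5. low_battery: (PATROL) → mode=PATROL action=rotate

final mode: PATROL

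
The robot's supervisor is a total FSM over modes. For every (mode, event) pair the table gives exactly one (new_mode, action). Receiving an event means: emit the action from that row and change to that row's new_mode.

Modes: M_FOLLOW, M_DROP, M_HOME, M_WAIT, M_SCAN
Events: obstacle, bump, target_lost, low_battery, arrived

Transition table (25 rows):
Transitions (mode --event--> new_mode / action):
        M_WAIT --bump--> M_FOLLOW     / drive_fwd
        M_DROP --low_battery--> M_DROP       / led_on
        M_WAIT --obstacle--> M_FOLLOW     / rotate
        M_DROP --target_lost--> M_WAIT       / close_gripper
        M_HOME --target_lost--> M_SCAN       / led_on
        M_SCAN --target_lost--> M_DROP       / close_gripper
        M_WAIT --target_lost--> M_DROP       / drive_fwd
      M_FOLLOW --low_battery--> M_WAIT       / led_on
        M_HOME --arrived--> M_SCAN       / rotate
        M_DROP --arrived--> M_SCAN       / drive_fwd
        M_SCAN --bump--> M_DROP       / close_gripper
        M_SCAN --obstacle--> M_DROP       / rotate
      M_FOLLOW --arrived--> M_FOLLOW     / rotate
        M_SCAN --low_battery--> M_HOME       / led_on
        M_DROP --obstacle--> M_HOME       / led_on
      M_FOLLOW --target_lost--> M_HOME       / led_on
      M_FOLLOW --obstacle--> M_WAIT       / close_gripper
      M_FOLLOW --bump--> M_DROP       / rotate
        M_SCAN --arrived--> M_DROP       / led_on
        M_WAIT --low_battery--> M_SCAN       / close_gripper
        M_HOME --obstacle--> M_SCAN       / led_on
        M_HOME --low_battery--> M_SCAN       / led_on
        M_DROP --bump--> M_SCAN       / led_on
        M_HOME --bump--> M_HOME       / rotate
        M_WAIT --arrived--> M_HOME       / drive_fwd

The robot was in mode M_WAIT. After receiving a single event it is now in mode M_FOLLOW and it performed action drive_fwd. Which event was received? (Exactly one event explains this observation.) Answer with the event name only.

try obstacle: (M_WAIT, obstacle) → (M_FOLLOW, rotate)
try bump: (M_WAIT, bump) → (M_FOLLOW, drive_fwd)  ← matches
try target_lost: (M_WAIT, target_lost) → (M_DROP, drive_fwd)
try low_battery: (M_WAIT, low_battery) → (M_SCAN, close_gripper)
try arrived: (M_WAIT, arrived) → (M_HOME, drive_fwd)

bump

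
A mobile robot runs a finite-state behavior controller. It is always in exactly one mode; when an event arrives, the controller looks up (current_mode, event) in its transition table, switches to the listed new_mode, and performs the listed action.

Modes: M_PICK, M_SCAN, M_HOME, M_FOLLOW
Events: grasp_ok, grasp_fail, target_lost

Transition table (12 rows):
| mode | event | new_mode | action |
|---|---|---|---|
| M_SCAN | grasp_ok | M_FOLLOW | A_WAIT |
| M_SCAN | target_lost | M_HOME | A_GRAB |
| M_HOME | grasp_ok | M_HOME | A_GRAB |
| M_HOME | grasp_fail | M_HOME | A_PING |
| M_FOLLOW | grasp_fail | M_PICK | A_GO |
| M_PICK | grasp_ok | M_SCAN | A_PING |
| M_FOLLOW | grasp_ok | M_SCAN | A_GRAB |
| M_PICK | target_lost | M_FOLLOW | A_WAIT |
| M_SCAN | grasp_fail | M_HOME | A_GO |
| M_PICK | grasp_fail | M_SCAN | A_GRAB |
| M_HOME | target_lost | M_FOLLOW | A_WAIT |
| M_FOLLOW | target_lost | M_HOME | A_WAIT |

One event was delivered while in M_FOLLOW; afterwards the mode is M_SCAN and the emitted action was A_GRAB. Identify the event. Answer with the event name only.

grasp_ok

try grasp_ok: (M_FOLLOW, grasp_ok) → (M_SCAN, A_GRAB)  ← matches
try grasp_fail: (M_FOLLOW, grasp_fail) → (M_PICK, A_GO)
try target_lost: (M_FOLLOW, target_lost) → (M_HOME, A_WAIT)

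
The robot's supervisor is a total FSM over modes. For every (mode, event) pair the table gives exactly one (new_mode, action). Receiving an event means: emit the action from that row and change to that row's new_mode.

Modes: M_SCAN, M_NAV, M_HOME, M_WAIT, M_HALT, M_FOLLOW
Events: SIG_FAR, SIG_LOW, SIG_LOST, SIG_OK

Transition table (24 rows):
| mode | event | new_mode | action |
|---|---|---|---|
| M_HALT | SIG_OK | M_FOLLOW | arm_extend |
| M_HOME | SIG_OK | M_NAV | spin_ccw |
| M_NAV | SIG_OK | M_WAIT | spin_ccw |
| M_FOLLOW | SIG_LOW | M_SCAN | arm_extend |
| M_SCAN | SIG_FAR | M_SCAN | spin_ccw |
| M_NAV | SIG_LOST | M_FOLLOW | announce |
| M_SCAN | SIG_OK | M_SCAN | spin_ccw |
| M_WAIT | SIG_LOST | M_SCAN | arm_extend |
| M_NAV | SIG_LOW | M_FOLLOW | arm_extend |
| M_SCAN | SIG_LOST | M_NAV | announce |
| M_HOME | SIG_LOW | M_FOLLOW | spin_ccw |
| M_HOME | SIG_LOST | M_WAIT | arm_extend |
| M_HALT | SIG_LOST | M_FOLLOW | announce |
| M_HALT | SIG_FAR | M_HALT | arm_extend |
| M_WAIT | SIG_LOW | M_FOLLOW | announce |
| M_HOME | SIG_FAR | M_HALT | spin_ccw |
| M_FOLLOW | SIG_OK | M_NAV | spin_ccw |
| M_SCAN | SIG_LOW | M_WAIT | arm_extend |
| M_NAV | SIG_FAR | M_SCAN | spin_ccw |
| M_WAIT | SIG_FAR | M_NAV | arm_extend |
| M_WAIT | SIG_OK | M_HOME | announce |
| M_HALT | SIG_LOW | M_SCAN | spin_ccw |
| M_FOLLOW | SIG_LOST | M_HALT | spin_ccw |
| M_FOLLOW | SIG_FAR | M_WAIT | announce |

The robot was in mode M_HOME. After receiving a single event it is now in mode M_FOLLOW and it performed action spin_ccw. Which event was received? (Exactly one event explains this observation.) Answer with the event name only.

SIG_LOW

try SIG_FAR: (M_HOME, SIG_FAR) → (M_HALT, spin_ccw)
try SIG_LOW: (M_HOME, SIG_LOW) → (M_FOLLOW, spin_ccw)  ← matches
try SIG_LOST: (M_HOME, SIG_LOST) → (M_WAIT, arm_extend)
try SIG_OK: (M_HOME, SIG_OK) → (M_NAV, spin_ccw)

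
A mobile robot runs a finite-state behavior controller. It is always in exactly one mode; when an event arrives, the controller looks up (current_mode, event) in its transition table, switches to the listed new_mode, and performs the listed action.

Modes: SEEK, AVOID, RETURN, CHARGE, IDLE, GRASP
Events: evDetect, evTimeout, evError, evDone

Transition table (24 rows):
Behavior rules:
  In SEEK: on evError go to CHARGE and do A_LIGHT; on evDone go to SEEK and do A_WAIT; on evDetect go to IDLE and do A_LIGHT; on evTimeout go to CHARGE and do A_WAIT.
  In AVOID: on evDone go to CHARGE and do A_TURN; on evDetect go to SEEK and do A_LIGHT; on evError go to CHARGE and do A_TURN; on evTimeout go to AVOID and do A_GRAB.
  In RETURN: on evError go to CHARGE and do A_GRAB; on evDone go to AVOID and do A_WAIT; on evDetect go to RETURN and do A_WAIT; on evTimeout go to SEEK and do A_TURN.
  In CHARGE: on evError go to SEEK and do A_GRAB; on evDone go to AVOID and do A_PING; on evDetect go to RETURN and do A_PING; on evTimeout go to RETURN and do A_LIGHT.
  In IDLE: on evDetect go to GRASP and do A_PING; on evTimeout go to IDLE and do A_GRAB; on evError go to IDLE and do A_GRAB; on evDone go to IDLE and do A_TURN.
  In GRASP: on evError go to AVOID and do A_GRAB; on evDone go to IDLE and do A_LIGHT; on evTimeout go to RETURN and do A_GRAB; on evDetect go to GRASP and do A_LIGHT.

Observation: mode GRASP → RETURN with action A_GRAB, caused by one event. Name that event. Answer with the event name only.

evTimeout

try evDetect: (GRASP, evDetect) → (GRASP, A_LIGHT)
try evTimeout: (GRASP, evTimeout) → (RETURN, A_GRAB)  ← matches
try evError: (GRASP, evError) → (AVOID, A_GRAB)
try evDone: (GRASP, evDone) → (IDLE, A_LIGHT)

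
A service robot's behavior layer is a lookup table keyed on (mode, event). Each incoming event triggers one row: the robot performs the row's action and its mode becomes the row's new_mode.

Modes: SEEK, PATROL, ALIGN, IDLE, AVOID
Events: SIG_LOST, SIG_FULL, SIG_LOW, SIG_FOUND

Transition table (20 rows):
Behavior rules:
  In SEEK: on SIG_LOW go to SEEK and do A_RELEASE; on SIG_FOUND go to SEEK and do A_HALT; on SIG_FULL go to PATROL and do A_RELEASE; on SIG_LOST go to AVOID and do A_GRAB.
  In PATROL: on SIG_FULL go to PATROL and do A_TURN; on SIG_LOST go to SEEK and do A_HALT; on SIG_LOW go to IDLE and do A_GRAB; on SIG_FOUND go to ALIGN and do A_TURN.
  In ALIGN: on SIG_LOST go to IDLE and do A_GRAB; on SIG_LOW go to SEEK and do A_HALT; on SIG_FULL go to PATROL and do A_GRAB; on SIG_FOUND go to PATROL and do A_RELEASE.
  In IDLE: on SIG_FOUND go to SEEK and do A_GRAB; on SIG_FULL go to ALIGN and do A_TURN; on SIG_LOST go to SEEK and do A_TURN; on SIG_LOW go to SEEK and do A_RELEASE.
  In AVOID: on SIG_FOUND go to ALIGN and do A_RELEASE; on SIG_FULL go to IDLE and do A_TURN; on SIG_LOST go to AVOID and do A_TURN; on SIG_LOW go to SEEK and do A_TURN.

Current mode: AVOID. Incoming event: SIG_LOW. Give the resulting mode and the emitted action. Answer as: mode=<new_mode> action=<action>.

mode=SEEK action=A_TURN

current mode = AVOID; filter table to that mode:
  (AVOID, SIG_FOUND) → (ALIGN, A_RELEASE)
  (AVOID, SIG_FULL) → (IDLE, A_TURN)
  (AVOID, SIG_LOST) → (AVOID, A_TURN)
  (AVOID, SIG_LOW) → (SEEK, A_TURN)  ← event matches
event = SIG_LOW selects (SEEK, A_TURN)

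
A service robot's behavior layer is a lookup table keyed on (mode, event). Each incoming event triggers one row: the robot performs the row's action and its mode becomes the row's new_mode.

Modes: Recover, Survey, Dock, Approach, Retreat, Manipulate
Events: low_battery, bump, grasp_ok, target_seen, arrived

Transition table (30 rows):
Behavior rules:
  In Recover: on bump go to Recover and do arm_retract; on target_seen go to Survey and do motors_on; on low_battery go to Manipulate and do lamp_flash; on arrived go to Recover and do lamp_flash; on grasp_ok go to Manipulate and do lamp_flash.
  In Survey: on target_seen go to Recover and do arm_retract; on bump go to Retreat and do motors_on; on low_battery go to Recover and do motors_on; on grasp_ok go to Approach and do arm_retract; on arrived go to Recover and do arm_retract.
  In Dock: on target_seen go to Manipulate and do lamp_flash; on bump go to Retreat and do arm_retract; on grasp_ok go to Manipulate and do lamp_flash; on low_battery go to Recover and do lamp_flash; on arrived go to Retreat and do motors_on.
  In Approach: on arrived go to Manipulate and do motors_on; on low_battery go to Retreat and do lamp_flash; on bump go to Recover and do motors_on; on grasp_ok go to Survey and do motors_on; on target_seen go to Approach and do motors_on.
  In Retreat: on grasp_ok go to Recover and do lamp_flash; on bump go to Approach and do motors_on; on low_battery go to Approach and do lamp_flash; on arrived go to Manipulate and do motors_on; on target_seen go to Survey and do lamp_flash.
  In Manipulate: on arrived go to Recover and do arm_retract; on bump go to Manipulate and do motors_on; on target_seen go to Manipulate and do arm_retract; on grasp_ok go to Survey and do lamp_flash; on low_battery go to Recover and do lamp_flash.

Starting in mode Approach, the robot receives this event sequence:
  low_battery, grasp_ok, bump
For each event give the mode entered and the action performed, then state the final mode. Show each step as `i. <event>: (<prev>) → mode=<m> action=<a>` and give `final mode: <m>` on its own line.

1. low_battery: (Approach) → mode=Retreat action=lamp_flash
2. grasp_ok: (Retreat) → mode=Recover action=lamp_flash
3. bump: (Recover) → mode=Recover action=arm_retract

final mode: Recover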